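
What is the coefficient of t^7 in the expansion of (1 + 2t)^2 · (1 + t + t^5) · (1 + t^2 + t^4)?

(1 + 2t)^2 has coefficients 1,4,4 for degrees 0…2.
(1 + t + t^5) has coefficients 1,1,0,0,0,1,0,0 for degrees 0…7.
Finally multiplying by (1 + t^2 + t^4), the product of all factors after the first has coefficients 1,1,1,1,1,2,0,1 for degrees 0…7.
[t^7] = 1·1 + 4·0 + 4·2 = 9.

9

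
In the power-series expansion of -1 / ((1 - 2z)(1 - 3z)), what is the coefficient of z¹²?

-1586131

The denominator gives the recurrence a_n = 5a_(n−1) − 6a_(n−2) for n ≥ 2; the numerator fixes a_0 = -1, a_1 = -5.
Iterating: -1, -5, -19, -65, -211, -665, -2059, -6305, -19171, -58025, -175099, -527345, -1586131, so a_12 = -1586131.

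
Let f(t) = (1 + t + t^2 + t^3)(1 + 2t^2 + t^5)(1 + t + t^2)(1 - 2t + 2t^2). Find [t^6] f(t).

6

(1 + t + t^2 + t^3) has coefficients 1,1,1,1 for degrees 0…3.
(1 + 2t^2 + t^5) has coefficients 1,0,2,0,0,1,0 for degrees 0…6.
Multiplying by (1 + t + t^2) gives running coefficients 1,1,3,2,2,1,1 for degrees 0…6.
Finally multiplying by (1 - 2t + 2t^2), the product of all factors after the first has coefficients 1,-1,3,-2,4,1,3 for degrees 0…6.
[t^6] = 1·3 + 1·1 + 1·4 + 1·(-2) = 6.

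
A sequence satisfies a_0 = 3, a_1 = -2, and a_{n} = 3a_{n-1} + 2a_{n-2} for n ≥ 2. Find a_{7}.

-556

The ordinary generating function has denominator 1 - 3y - 2y^2.
Iterating the recurrence: a_0,…,a_{7} = 3, -2, 0, -4, -12, -44, -156, -556.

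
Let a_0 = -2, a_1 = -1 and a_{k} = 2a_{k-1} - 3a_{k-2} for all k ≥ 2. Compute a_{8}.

22

The ordinary generating function has denominator 1 - 2t + 3t^2.
Iterating the recurrence: a_0,…,a_{8} = -2, -1, 4, 11, 10, -13, -56, -73, 22.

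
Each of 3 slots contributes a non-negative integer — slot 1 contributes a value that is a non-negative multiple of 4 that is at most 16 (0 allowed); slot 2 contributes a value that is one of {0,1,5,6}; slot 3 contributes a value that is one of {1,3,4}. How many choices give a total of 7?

The generating function for the choices is (1 + z⁴ + z⁸ + z¹² + z¹⁶)·(1 + z + z⁵ + z⁶)·(z + z³ + z⁴); the count is [z⁷].
(1 + z⁴ + z⁸ + z¹² + z¹⁶) has coefficients 1,0,0,0,1,0,0,0 for degrees 0…7.
(1 + z + z⁵ + z⁶) has coefficients 1,1,0,0,0,1,1,0 for degrees 0…7.
Finally multiplying by (z + z³ + z⁴), the product of all factors after the first has coefficients 0,1,1,1,2,1,1,1 for degrees 0…7.
[z⁷] = 1·1 + 1·1 = 2.

2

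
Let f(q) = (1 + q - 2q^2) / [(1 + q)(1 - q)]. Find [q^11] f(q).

The denominator gives the recurrence a_n = a_(n−2) for n ≥ 3; the numerator fixes a_0 = 1, a_1 = 1, a_2 = -1.
Iterating: 1, 1, -1, 1, -1, 1, -1, 1, -1, 1, -1, 1, so a_11 = 1.

1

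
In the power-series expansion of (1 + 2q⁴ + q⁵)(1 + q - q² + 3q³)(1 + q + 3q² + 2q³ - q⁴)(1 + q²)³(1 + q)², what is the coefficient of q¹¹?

378

(1 + 2q⁴ + q⁵) has coefficients 1,0,0,0,2,1 for degrees 0…5.
(1 + q - q² + 3q³) has coefficients 1,1,-1,3,0,0,0,0,0,0,0,0 for degrees 0…11.
Multiplying by (1 + q + 3q² + 2q³ - q⁴) gives running coefficients 1,2,3,7,1,6,7,-3,0,0,0,0 for degrees 0…11.
Multiplying by (1 + q²)³ gives running coefficients 1,2,6,13,13,33,20,38,27,16,22,-3 for degrees 0…11.
Finally multiplying by (1 + q)², the product of all factors after the first has coefficients 1,4,11,27,45,72,99,111,123,108,81,57 for degrees 0…11.
[q¹¹] = 1·57 + 2·111 + 1·99 = 378.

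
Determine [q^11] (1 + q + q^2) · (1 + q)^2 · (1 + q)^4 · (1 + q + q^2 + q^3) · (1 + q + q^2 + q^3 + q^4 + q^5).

384

(1 + q + q^2) has coefficients 1,1,1 for degrees 0…2.
(1 + q)^2 has coefficients 1,2,1,0,0,0,0,0,0,0,0,0 for degrees 0…11.
Multiplying by (1 + q)^4 gives running coefficients 1,6,15,20,15,6,1,0,0,0,0,0 for degrees 0…11.
Multiplying by (1 + q + q^2 + q^3) gives running coefficients 1,7,22,42,56,56,42,22,7,1,0,0 for degrees 0…11.
Finally multiplying by (1 + q + q^2 + q^3 + q^4 + q^5), the product of all factors after the first has coefficients 1,8,30,72,128,184,225,240,225,184,128,72 for degrees 0…11.
[q^11] = 1·72 + 1·128 + 1·184 = 384.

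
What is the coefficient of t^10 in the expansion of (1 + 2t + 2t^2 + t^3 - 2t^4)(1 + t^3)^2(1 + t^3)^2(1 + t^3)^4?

56

(1 + 2t + 2t^2 + t^3 - 2t^4) has coefficients 1,2,2,1,-2 for degrees 0…4.
(1 + t^3)^2 has coefficients 1,0,0,2,0,0,1,0,0,0,0 for degrees 0…10.
Multiplying by (1 + t^3)^2 gives running coefficients 1,0,0,4,0,0,6,0,0,4,0 for degrees 0…10.
Finally multiplying by (1 + t^3)^4, the product of all factors after the first has coefficients 1,0,0,8,0,0,28,0,0,56,0 for degrees 0…10.
[t^10] = 1·0 + 2·56 + 2·0 + 1·0 − 2·28 = 56.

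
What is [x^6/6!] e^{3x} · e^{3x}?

46656

The EGF product rule gives c_6 = Σ_{k_1+k_2=6} C(6; k_1,k_2) · ∏ g_i(k_i), where e^{3x} gives (3)^k; e^{3x} gives (3)^k.
g_1(k) for k = 0…6: 1, 3, 9, 27, 81, 243, 729.
g_2(k) for k = 0…6: 1, 3, 9, 27, 81, 243, 729.
c_6 = Σ_k C(6,k)·g_1(k)·g_2(6−k) = 1·1·729 + 6·3·243 + 15·9·81 + 20·27·27 + 15·81·9 + 6·243·3 + 1·729·1 = 729 + 4374 + 10935 + 14580 + 10935 + 4374 + 729 = 46656.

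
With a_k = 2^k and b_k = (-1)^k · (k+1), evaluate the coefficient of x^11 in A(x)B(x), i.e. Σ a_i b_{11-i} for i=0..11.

906

The convolution is the t^11 coefficient of A(t)B(t).
Σ = 1·(-12) + 2·11 + 4·(-10) + 8·9 + 16·(-8) + 32·7 + 64·(-6) + 128·5 + 256·(-4) + 512·3 + 1024·(-2) + 2048·1 = 906.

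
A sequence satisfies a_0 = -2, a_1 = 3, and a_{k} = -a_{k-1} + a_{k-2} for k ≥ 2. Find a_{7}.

The ordinary generating function has denominator 1 + q - q^2.
Iterating the recurrence: a_0,…,a_{7} = -2, 3, -5, 8, -13, 21, -34, 55.

55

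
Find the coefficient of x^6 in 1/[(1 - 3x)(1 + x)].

547

Partial fractions give a closed form: a_n = (3/4)·3^n + (1/4)·(-1)^n.
At n = 6: a_6 = 547.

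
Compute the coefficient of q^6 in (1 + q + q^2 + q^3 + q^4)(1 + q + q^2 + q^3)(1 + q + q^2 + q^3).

13

(1 + q + q^2 + q^3 + q^4) has coefficients 1,1,1,1,1 for degrees 0…4.
(1 + q + q^2 + q^3) has coefficients 1,1,1,1,0,0,0 for degrees 0…6.
Finally multiplying by (1 + q + q^2 + q^3), the product of all factors after the first has coefficients 1,2,3,4,3,2,1 for degrees 0…6.
[q^6] = 1·1 + 1·2 + 1·3 + 1·4 + 1·3 = 13.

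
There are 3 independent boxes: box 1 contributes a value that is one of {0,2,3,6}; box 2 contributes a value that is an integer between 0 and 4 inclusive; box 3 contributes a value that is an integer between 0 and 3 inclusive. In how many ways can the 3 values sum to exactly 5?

10

The generating function for the choices is (1 + x^2 + x^3 + x^6)·(1 + x + x^2 + x^3 + x^4)·(1 + x + x^2 + x^3); the count is [x^5].
(1 + x^2 + x^3 + x^6) has coefficients 1,0,1,1,0,0 for degrees 0…5.
(1 + x + x^2 + x^3 + x^4) has coefficients 1,1,1,1,1,0 for degrees 0…5.
Finally multiplying by (1 + x + x^2 + x^3), the product of all factors after the first has coefficients 1,2,3,4,4,3 for degrees 0…5.
[x^5] = 1·3 + 1·4 + 1·3 = 10.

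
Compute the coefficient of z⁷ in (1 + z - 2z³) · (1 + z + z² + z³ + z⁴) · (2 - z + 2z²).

(1 + z - 2z³) has coefficients 1,1,0,-2 for degrees 0…3.
(1 + z + z² + z³ + z⁴) has coefficients 1,1,1,1,1,0,0,0 for degrees 0…7.
Finally multiplying by (2 - z + 2z²), the product of all factors after the first has coefficients 2,1,3,3,3,1,2,0 for degrees 0…7.
[z⁷] = 1·0 + 1·2 − 2·3 = -4.

-4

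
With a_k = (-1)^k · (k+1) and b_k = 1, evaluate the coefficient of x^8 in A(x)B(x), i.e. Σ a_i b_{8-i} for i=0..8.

5

This is [x^8] in the product of the two ordinary generating functions.
Σ = 1·1 − 2·1 + 3·1 − 4·1 + 5·1 − 6·1 + 7·1 − 8·1 + 9·1 = 5.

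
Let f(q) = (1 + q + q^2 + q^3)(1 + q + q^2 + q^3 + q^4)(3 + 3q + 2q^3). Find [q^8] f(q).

(1 + q + q^2 + q^3) has coefficients 1,1,1,1 for degrees 0…3.
(1 + q + q^2 + q^3 + q^4) has coefficients 1,1,1,1,1,0,0,0,0 for degrees 0…8.
Finally multiplying by (3 + 3q + 2q^3), the product of all factors after the first has coefficients 3,6,6,8,8,5,2,2,0 for degrees 0…8.
[q^8] = 1·0 + 1·2 + 1·2 + 1·5 = 9.

9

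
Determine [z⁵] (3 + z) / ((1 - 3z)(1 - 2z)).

Partial fractions give a closed form: a_n = (10)·3^n + (-7)·2^n.
At n = 5: a_5 = 2206.

2206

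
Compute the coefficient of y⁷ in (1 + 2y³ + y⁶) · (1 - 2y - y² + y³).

(1 + 2y³ + y⁶) has coefficients 1,0,0,2,0,0,1 for degrees 0…6.
(1 - 2y - y² + y³) has coefficients 1,-2,-1,1,0,0,0,0 for degrees 0…7.
[y⁷] = 1·0 + 2·0 + 1·(-2) = -2.

-2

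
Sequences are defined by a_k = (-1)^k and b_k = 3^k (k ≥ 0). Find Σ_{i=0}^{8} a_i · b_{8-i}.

This is [x^8] in the product of the two ordinary generating functions.
Σ = 1·6561 − 1·2187 + 1·729 − 1·243 + 1·81 − 1·27 + 1·9 − 1·3 + 1·1 = 4921.

4921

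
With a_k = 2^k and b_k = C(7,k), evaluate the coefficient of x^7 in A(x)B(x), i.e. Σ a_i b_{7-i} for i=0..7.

The convolution is the x^7 coefficient of A(x)B(x).
Σ = 1·1 + 2·7 + 4·21 + 8·35 + 16·35 + 32·21 + 64·7 + 128·1 = 2187.

2187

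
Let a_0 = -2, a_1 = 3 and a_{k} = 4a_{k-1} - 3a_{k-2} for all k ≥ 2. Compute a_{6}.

1818

The ordinary generating function has denominator 1 - 4z + 3z^2.
Iterating the recurrence: a_0,…,a_{6} = -2, 3, 18, 63, 198, 603, 1818.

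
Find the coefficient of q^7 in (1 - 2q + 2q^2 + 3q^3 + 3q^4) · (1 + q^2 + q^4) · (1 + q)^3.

(1 - 2q + 2q^2 + 3q^3 + 3q^4) has coefficients 1,-2,2,3,3 for degrees 0…4.
(1 + q^2 + q^4) has coefficients 1,0,1,0,1,0,0,0 for degrees 0…7.
Finally multiplying by (1 + q)^3, the product of all factors after the first has coefficients 1,3,4,4,4,4,3,1 for degrees 0…7.
[q^7] = 1·1 − 2·3 + 2·4 + 3·4 + 3·4 = 27.

27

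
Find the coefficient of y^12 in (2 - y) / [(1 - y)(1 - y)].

14

The denominator gives the recurrence a_n = 2a_(n−1) − a_(n−2) for n ≥ 2; the numerator fixes a_0 = 2, a_1 = 3.
Iterating: 2, 3, 4, 5, 6, 7, 8, 9, 10, 11, 12, 13, 14, so a_12 = 14.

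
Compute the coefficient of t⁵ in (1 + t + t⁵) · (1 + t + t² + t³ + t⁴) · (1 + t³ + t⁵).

5

(1 + t + t⁵) has coefficients 1,1,0,0,0,1 for degrees 0…5.
(1 + t + t² + t³ + t⁴) has coefficients 1,1,1,1,1,0 for degrees 0…5.
Finally multiplying by (1 + t³ + t⁵), the product of all factors after the first has coefficients 1,1,1,2,2,2 for degrees 0…5.
[t⁵] = 1·2 + 1·2 + 1·1 = 5.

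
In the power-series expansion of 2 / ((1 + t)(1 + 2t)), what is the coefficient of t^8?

1022

The denominator gives the recurrence a_n = −3a_(n−1) − 2a_(n−2) for n ≥ 2; the numerator fixes a_0 = 2, a_1 = -6.
Iterating: 2, -6, 14, -30, 62, -126, 254, -510, 1022, so a_8 = 1022.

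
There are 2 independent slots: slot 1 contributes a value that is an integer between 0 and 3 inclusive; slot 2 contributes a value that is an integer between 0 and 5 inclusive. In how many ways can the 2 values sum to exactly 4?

The generating function for the choices is (1 + x + x^2 + x^3)·(1 + x + x^2 + x^3 + x^4 + x^5); the count is [x^4].
(1 + x + x^2 + x^3) has coefficients 1,1,1,1 for degrees 0…3.
(1 + x + x^2 + x^3 + x^4 + x^5) has coefficients 1,1,1,1,1 for degrees 0…4.
[x^4] = 1·1 + 1·1 + 1·1 + 1·1 = 4.

4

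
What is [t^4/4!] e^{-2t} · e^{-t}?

The EGF product rule gives c_4 = Σ_{k_1+k_2=4} C(4; k_1,k_2) · ∏ g_i(k_i), where e^{-2t} gives (-2)^k; e^{-t} gives (-1)^k.
g_1(k) for k = 0…4: 1, -2, 4, -8, 16.
g_2(k) for k = 0…4: 1, -1, 1, -1, 1.
c_4 = Σ_k C(4,k)·g_1(k)·g_2(4−k) = 1·1·1 + 4·(-2)·(-1) + 6·4·1 + 4·(-8)·(-1) + 1·16·1 = 1 + 8 + 24 + 32 + 16 = 81.

81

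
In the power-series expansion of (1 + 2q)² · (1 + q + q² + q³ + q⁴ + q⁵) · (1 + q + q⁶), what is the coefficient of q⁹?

(1 + 2q)² has coefficients 1,4,4 for degrees 0…2.
(1 + q + q² + q³ + q⁴ + q⁵) has coefficients 1,1,1,1,1,1,0,0,0,0 for degrees 0…9.
Finally multiplying by (1 + q + q⁶), the product of all factors after the first has coefficients 1,2,2,2,2,2,2,1,1,1 for degrees 0…9.
[q⁹] = 1·1 + 4·1 + 4·1 = 9.

9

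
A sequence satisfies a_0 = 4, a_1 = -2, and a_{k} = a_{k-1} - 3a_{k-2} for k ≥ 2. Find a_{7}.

-218

The ordinary generating function has denominator 1 - t + 3t^2.
Iterating the recurrence: a_0,…,a_{7} = 4, -2, -14, -8, 34, 58, -44, -218.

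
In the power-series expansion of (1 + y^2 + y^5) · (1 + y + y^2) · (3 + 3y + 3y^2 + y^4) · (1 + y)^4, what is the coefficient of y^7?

(1 + y^2 + y^5) has coefficients 1,0,1,0,0,1 for degrees 0…5.
(1 + y + y^2) has coefficients 1,1,1,0,0,0,0,0 for degrees 0…7.
Multiplying by (3 + 3y + 3y^2 + y^4) gives running coefficients 3,6,9,6,4,1,1,0 for degrees 0…7.
Finally multiplying by (1 + y)^4, the product of all factors after the first has coefficients 3,18,51,90,109,95,62,32 for degrees 0…7.
[y^7] = 1·32 + 1·95 + 1·51 = 178.

178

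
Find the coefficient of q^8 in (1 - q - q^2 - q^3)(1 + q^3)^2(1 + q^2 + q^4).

-4

(1 - q - q^2 - q^3) has coefficients 1,-1,-1,-1 for degrees 0…3.
(1 + q^3)^2 has coefficients 1,0,0,2,0,0,1,0,0 for degrees 0…8.
Finally multiplying by (1 + q^2 + q^4), the product of all factors after the first has coefficients 1,0,1,2,1,2,1,2,1 for degrees 0…8.
[q^8] = 1·1 − 1·2 − 1·1 − 1·2 = -4.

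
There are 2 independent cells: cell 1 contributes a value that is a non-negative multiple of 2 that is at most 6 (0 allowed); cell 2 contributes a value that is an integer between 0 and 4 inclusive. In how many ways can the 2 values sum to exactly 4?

The generating function for the choices is (1 + z^2 + z^4 + z^6)·(1 + z + z^2 + z^3 + z^4); the count is [z^4].
(1 + z^2 + z^4 + z^6) has coefficients 1,0,1,0,1 for degrees 0…4.
(1 + z + z^2 + z^3 + z^4) has coefficients 1,1,1,1,1 for degrees 0…4.
[z^4] = 1·1 + 1·1 + 1·1 = 3.

3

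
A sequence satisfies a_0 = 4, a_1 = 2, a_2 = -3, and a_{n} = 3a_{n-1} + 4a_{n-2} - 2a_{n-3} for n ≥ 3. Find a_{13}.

The ordinary generating function has denominator 1 - 3q - 4q^2 + 2q^3.
Iterating the recurrence: a_0,…,a_{13} = 4, 2, -3, -9, -43, -159, -631, -2443, -9535, -37115, -144599, -563187, -2193727, -8544731.

-8544731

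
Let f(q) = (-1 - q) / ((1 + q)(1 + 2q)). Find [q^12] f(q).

-4096

The denominator gives the recurrence a_n = −3a_(n−1) − 2a_(n−2) for n ≥ 2; the numerator fixes a_0 = -1, a_1 = 2.
Iterating: -1, 2, -4, 8, -16, 32, -64, 128, -256, 512, -1024, 2048, -4096, so a_12 = -4096.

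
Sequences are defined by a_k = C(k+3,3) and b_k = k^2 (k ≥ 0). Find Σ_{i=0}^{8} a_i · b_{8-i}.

The convolution is the x^8 coefficient of A(x)B(x).
Σ = 1·64 + 4·49 + 10·36 + 20·25 + 35·16 + 56·9 + 84·4 + 120·1 + 165·0 = 2640.

2640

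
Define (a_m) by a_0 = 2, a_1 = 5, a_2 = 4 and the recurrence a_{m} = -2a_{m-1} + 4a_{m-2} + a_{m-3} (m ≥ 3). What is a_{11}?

The ordinary generating function has denominator 1 + 2y - 4y^2 - y^3.
Iterating the recurrence: a_0,…,a_{11} = 2, 5, 4, 14, -7, 74, -162, 613, -1800, 5890, -18367, 58494.

58494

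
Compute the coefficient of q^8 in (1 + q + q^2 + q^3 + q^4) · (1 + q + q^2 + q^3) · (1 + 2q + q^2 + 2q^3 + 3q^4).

22

(1 + q + q^2 + q^3 + q^4) has coefficients 1,1,1,1,1 for degrees 0…4.
(1 + q + q^2 + q^3) has coefficients 1,1,1,1,0,0,0,0,0 for degrees 0…8.
Finally multiplying by (1 + 2q + q^2 + 2q^3 + 3q^4), the product of all factors after the first has coefficients 1,3,4,6,8,6,5,3,0 for degrees 0…8.
[q^8] = 1·0 + 1·3 + 1·5 + 1·6 + 1·8 = 22.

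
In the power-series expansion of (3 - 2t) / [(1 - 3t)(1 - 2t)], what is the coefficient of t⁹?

135733

Partial fractions give a closed form: a_n = (7)·3^n + (-4)·2^n.
At n = 9: a_9 = 135733.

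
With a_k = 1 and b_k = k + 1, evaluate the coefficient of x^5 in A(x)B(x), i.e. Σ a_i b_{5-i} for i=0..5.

This is [x^5] in the product of the two ordinary generating functions.
Σ = 1·6 + 1·5 + 1·4 + 1·3 + 1·2 + 1·1 = 21.

21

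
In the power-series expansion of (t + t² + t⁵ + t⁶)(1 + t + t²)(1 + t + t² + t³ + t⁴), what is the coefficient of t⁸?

(t + t² + t⁵ + t⁶) has coefficients 0,1,1,0,0,1,1 for degrees 0…6.
(1 + t + t²) has coefficients 1,1,1,0,0,0,0,0,0 for degrees 0…8.
Finally multiplying by (1 + t + t² + t³ + t⁴), the product of all factors after the first has coefficients 1,2,3,3,3,2,1,0,0 for degrees 0…8.
[t⁸] = 1·0 + 1·1 + 1·3 + 1·3 = 7.

7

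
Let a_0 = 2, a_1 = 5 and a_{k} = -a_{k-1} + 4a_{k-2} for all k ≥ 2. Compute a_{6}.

-93

The ordinary generating function has denominator 1 + q - 4q^2.
Iterating the recurrence: a_0,…,a_{6} = 2, 5, 3, 17, -5, 73, -93.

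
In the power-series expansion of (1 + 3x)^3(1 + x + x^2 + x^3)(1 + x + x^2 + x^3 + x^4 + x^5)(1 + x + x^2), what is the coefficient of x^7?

729

(1 + 3x)^3 has coefficients 1,9,27,27 for degrees 0…3.
(1 + x + x^2 + x^3) has coefficients 1,1,1,1,0,0,0,0 for degrees 0…7.
Multiplying by (1 + x + x^2 + x^3 + x^4 + x^5) gives running coefficients 1,2,3,4,4,4,3,2 for degrees 0…7.
Finally multiplying by (1 + x + x^2), the product of all factors after the first has coefficients 1,3,6,9,11,12,11,9 for degrees 0…7.
[x^7] = 1·9 + 9·11 + 27·12 + 27·11 = 729.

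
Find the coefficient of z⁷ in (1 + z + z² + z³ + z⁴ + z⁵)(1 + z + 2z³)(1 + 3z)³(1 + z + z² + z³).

(1 + z + z² + z³ + z⁴ + z⁵) has coefficients 1,1,1,1,1,1 for degrees 0…5.
(1 + z + 2z³) has coefficients 1,1,0,2,0,0,0,0 for degrees 0…7.
Multiplying by (1 + 3z)³ gives running coefficients 1,10,36,56,45,54,54,0 for degrees 0…7.
Finally multiplying by (1 + z + z² + z³), the product of all factors after the first has coefficients 1,11,47,103,147,191,209,153 for degrees 0…7.
[z⁷] = 1·153 + 1·209 + 1·191 + 1·147 + 1·103 + 1·47 = 850.

850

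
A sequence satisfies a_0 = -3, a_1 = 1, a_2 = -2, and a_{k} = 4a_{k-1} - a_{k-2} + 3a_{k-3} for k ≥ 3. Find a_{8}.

-15713

The ordinary generating function has denominator 1 - 4q + q^2 - 3q^3.
Iterating the recurrence: a_0,…,a_{8} = -3, 1, -2, -18, -67, -256, -1011, -3989, -15713.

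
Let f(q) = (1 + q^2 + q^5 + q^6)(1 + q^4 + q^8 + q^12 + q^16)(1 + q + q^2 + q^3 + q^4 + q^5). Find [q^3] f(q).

2

(1 + q^2 + q^5 + q^6) has coefficients 1,0,1,0 for degrees 0…3.
(1 + q^4 + q^8 + q^12 + q^16) has coefficients 1,0,0,0 for degrees 0…3.
Finally multiplying by (1 + q + q^2 + q^3 + q^4 + q^5), the product of all factors after the first has coefficients 1,1,1,1 for degrees 0…3.
[q^3] = 1·1 + 1·1 = 2.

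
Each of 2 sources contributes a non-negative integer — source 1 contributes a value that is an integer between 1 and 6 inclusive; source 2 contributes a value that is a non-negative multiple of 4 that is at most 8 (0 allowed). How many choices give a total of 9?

The generating function for the choices is (q + q^2 + q^3 + q^4 + q^5 + q^6)·(1 + q^4 + q^8); the count is [q^9].
(q + q^2 + q^3 + q^4 + q^5 + q^6) has coefficients 0,1,1,1,1,1,1 for degrees 0…6.
(1 + q^4 + q^8) has coefficients 1,0,0,0,1,0,0,0,1,0 for degrees 0…9.
[q^9] = 1·1 + 1·0 + 1·0 + 1·0 + 1·1 + 1·0 = 2.

2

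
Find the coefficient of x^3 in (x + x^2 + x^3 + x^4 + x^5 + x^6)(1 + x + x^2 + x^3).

(x + x^2 + x^3 + x^4 + x^5 + x^6) has coefficients 0,1,1,1 for degrees 0…3.
(1 + x + x^2 + x^3) has coefficients 1,1,1,1 for degrees 0…3.
[x^3] = 1·1 + 1·1 + 1·1 = 3.

3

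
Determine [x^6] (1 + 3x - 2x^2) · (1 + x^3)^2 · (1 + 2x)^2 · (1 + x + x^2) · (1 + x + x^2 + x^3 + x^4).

158

(1 + 3x - 2x^2) has coefficients 1,3,-2 for degrees 0…2.
(1 + x^3)^2 has coefficients 1,0,0,2,0,0,1 for degrees 0…6.
Multiplying by (1 + 2x)^2 gives running coefficients 1,4,4,2,8,8,1 for degrees 0…6.
Multiplying by (1 + x + x^2) gives running coefficients 1,5,9,10,14,18,17 for degrees 0…6.
Finally multiplying by (1 + x + x^2 + x^3 + x^4), the product of all factors after the first has coefficients 1,6,15,25,39,56,68 for degrees 0…6.
[x^6] = 1·68 + 3·56 − 2·39 = 158.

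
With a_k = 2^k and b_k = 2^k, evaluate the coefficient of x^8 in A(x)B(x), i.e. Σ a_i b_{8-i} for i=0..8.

2304

This is [x^8] in the product of the two ordinary generating functions.
Σ = 1·256 + 2·128 + 4·64 + 8·32 + 16·16 + 32·8 + 64·4 + 128·2 + 256·1 = 2304.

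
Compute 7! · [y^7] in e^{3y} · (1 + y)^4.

174555

The EGF product rule gives c_7 = Σ_{k_1+k_2=7} C(7; k_1,k_2) · ∏ g_i(k_i), where e^{3y} gives (3)^k; (1+y)^4 gives the falling factorial (4)_k.
g_1(k) for k = 0…7: 1, 3, 9, 27, 81, 243, 729, 2187.
g_2(k) for k = 0…7: 1, 4, 12, 24, 24, 0, 0, 0.
c_7 = Σ_k C(7,k)·g_1(k)·g_2(7−k) = 35·27·24 + 35·81·24 + 21·243·12 + 7·729·4 + 1·2187·1 = 22680 + 68040 + 61236 + 20412 + 2187 = 174555.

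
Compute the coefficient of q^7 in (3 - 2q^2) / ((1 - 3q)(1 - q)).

The denominator gives the recurrence a_n = 4a_(n−1) − 3a_(n−2) for n ≥ 3; the numerator fixes a_0 = 3, a_1 = 12, a_2 = 37.
Iterating: 3, 12, 37, 112, 337, 1012, 3037, 9112, so a_7 = 9112.

9112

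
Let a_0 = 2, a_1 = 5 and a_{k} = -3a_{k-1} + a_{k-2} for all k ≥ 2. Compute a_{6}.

-1582

The ordinary generating function has denominator 1 + 3t - t^2.
Iterating the recurrence: a_0,…,a_{6} = 2, 5, -13, 44, -145, 479, -1582.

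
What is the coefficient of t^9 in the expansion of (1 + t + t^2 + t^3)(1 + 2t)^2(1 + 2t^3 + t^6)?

9

(1 + t + t^2 + t^3) has coefficients 1,1,1,1 for degrees 0…3.
(1 + 2t)^2 has coefficients 1,4,4,0,0,0,0,0,0,0 for degrees 0…9.
Finally multiplying by (1 + 2t^3 + t^6), the product of all factors after the first has coefficients 1,4,4,2,8,8,1,4,4,0 for degrees 0…9.
[t^9] = 1·0 + 1·4 + 1·4 + 1·1 = 9.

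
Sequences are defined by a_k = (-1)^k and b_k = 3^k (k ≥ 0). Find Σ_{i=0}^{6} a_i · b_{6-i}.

547

Write out a_i and b_{6-i} for i = 0,…,6 and sum the products.
Σ = 1·729 − 1·243 + 1·81 − 1·27 + 1·9 − 1·3 + 1·1 = 547.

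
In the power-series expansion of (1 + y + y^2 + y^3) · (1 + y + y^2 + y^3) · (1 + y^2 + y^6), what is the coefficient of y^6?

(1 + y + y^2 + y^3) has coefficients 1,1,1,1 for degrees 0…3.
(1 + y + y^2 + y^3) has coefficients 1,1,1,1,0,0,0 for degrees 0…6.
Finally multiplying by (1 + y^2 + y^6), the product of all factors after the first has coefficients 1,1,2,2,1,1,1 for degrees 0…6.
[y^6] = 1·1 + 1·1 + 1·1 + 1·2 = 5.

5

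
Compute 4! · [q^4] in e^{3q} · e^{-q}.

16

The EGF product rule gives c_4 = Σ_{k_1+k_2=4} C(4; k_1,k_2) · ∏ g_i(k_i), where e^{3q} gives (3)^k; e^{-q} gives (-1)^k.
g_1(k) for k = 0…4: 1, 3, 9, 27, 81.
g_2(k) for k = 0…4: 1, -1, 1, -1, 1.
c_4 = Σ_k C(4,k)·g_1(k)·g_2(4−k) = 1·1·1 + 4·3·(-1) + 6·9·1 + 4·27·(-1) + 1·81·1 = 1 − 12 + 54 − 108 + 81 = 16.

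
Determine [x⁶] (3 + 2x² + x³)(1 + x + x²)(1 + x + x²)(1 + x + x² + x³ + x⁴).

44

(3 + 2x² + x³) has coefficients 3,0,2,1 for degrees 0…3.
(1 + x + x²) has coefficients 1,1,1,0,0,0,0 for degrees 0…6.
Multiplying by (1 + x + x²) gives running coefficients 1,2,3,2,1,0,0 for degrees 0…6.
Finally multiplying by (1 + x + x² + x³ + x⁴), the product of all factors after the first has coefficients 1,3,6,8,9,8,6 for degrees 0…6.
[x⁶] = 3·6 + 2·9 + 1·8 = 44.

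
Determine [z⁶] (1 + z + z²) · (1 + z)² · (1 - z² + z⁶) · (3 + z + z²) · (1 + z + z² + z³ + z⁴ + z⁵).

5

(1 + z + z²) has coefficients 1,1,1 for degrees 0…2.
(1 + z)² has coefficients 1,2,1,0,0,0,0 for degrees 0…6.
Multiplying by (1 - z² + z⁶) gives running coefficients 1,2,0,-2,-1,0,1 for degrees 0…6.
Multiplying by (3 + z + z²) gives running coefficients 3,7,3,-4,-5,-3,2 for degrees 0…6.
Finally multiplying by (1 + z + z² + z³ + z⁴ + z⁵), the product of all factors after the first has coefficients 3,10,13,9,4,1,0 for degrees 0…6.
[z⁶] = 1·0 + 1·1 + 1·4 = 5.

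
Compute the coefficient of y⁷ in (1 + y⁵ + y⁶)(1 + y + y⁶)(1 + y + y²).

(1 + y⁵ + y⁶) has coefficients 1,0,0,0,0,1,1 for degrees 0…6.
(1 + y + y⁶) has coefficients 1,1,0,0,0,0,1,0 for degrees 0…7.
Finally multiplying by (1 + y + y²), the product of all factors after the first has coefficients 1,2,2,1,0,0,1,1 for degrees 0…7.
[y⁷] = 1·1 + 1·2 + 1·2 = 5.

5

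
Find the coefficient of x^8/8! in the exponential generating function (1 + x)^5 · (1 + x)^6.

6652800

The EGF product rule gives c_8 = Σ_{k_1+k_2=8} C(8; k_1,k_2) · ∏ g_i(k_i), where (1+x)^5 gives the falling factorial (5)_k; (1+x)^6 gives the falling factorial (6)_k.
g_1(k) for k = 0…8: 1, 5, 20, 60, 120, 120, 0, 0, 0.
g_2(k) for k = 0…8: 1, 6, 30, 120, 360, 720, 720, 0, 0.
c_8 = Σ_k C(8,k)·g_1(k)·g_2(8−k) = 28·20·720 + 56·60·720 + 70·120·360 + 56·120·120 = 403200 + 2419200 + 3024000 + 806400 = 6652800.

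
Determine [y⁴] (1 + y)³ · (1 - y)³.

3

(1 + y)³ has coefficients 1,3,3,1 for degrees 0…3.
(1 - y)³ has coefficients 1,-3,3,-1,0 for degrees 0…4.
[y⁴] = 1·0 + 3·(-1) + 3·3 + 1·(-3) = 3.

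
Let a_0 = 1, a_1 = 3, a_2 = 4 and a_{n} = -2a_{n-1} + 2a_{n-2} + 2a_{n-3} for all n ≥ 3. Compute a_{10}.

The ordinary generating function has denominator 1 + 2z - 2z^2 - 2z^3.
Iterating the recurrence: a_0,…,a_{10} = 1, 3, 4, 0, 14, -20, 68, -148, 392, -944, 2376.

2376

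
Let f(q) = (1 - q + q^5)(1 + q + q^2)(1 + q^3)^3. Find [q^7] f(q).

1

(1 - q + q^5) has coefficients 1,-1,0,0,0,1 for degrees 0…5.
(1 + q + q^2) has coefficients 1,1,1,0,0,0,0,0 for degrees 0…7.
Finally multiplying by (1 + q^3)^3, the product of all factors after the first has coefficients 1,1,1,3,3,3,3,3 for degrees 0…7.
[q^7] = 1·3 − 1·3 + 1·1 = 1.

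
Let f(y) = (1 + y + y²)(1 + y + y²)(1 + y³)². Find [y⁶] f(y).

5

(1 + y + y²) has coefficients 1,1,1 for degrees 0…2.
(1 + y + y²) has coefficients 1,1,1,0,0,0,0 for degrees 0…6.
Finally multiplying by (1 + y³)², the product of all factors after the first has coefficients 1,1,1,2,2,2,1 for degrees 0…6.
[y⁶] = 1·1 + 1·2 + 1·2 = 5.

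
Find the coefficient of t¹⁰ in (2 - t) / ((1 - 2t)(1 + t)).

Partial fractions give a closed form: a_n = (1)·2^n + (1)·(-1)^n.
At n = 10: a_10 = 1025.

1025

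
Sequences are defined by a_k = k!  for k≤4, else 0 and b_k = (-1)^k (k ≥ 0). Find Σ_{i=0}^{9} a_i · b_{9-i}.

-20

This is [x^9] in the product of the two ordinary generating functions.
Σ = 1·(-1) + 1·1 + 2·(-1) + 6·1 + 24·(-1) + 0·1 + 0·(-1) + 0·1 + 0·(-1) + 0·1 = -20.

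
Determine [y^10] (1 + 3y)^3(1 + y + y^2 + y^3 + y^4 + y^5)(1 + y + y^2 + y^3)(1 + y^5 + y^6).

485

(1 + 3y)^3 has coefficients 1,9,27,27 for degrees 0…3.
(1 + y + y^2 + y^3 + y^4 + y^5) has coefficients 1,1,1,1,1,1,0,0,0,0,0 for degrees 0…10.
Multiplying by (1 + y + y^2 + y^3) gives running coefficients 1,2,3,4,4,4,3,2,1,0,0 for degrees 0…10.
Finally multiplying by (1 + y^5 + y^6), the product of all factors after the first has coefficients 1,2,3,4,4,5,6,7,8,8,8 for degrees 0…10.
[y^10] = 1·8 + 9·8 + 27·8 + 27·7 = 485.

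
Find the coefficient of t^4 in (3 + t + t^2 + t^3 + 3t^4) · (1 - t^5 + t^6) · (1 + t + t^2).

5

(3 + t + t^2 + t^3 + 3t^4) has coefficients 3,1,1,1,3 for degrees 0…4.
(1 - t^5 + t^6) has coefficients 1,0,0,0,0 for degrees 0…4.
Finally multiplying by (1 + t + t^2), the product of all factors after the first has coefficients 1,1,1,0,0 for degrees 0…4.
[t^4] = 3·0 + 1·0 + 1·1 + 1·1 + 3·1 = 5.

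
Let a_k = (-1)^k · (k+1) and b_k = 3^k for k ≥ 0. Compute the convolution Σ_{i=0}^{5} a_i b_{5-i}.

This is [x^5] in the product of the two ordinary generating functions.
Σ = 1·243 − 2·81 + 3·27 − 4·9 + 5·3 − 6·1 = 135.

135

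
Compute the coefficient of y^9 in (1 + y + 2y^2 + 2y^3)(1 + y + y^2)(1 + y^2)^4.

(1 + y + 2y^2 + 2y^3) has coefficients 1,1,2,2 for degrees 0…3.
(1 + y + y^2) has coefficients 1,1,1,0,0,0,0,0,0,0 for degrees 0…9.
Finally multiplying by (1 + y^2)^4, the product of all factors after the first has coefficients 1,1,5,4,10,6,10,4,5,1 for degrees 0…9.
[y^9] = 1·1 + 1·5 + 2·4 + 2·10 = 34.

34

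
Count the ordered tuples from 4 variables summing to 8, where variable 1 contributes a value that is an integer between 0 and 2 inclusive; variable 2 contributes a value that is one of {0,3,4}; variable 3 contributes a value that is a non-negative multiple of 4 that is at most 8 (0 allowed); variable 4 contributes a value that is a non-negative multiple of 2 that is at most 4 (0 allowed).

The generating function for the choices is (1 + z + z^2)·(1 + z^3 + z^4)·(1 + z^4 + z^8)·(1 + z^2 + z^4); the count is [z^8].
(1 + z + z^2) has coefficients 1,1,1 for degrees 0…2.
(1 + z^3 + z^4) has coefficients 1,0,0,1,1,0,0,0,0 for degrees 0…8.
Multiplying by (1 + z^4 + z^8) gives running coefficients 1,0,0,1,2,0,0,1,2 for degrees 0…8.
Finally multiplying by (1 + z^2 + z^4), the product of all factors after the first has coefficients 1,0,1,1,3,1,2,2,4 for degrees 0…8.
[z^8] = 1·4 + 1·2 + 1·2 = 8.

8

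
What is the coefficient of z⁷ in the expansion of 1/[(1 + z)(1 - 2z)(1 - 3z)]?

4750

Partial fractions give a closed form: a_n = (1/12)·(-1)^n + (-4/3)·2^n + (9/4)·3^n.
At n = 7: a_7 = 4750.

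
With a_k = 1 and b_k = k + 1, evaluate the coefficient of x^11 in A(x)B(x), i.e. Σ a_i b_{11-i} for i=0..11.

This is [x^11] in the product of the two ordinary generating functions.
Σ = 1·12 + 1·11 + 1·10 + 1·9 + 1·8 + 1·7 + 1·6 + 1·5 + 1·4 + 1·3 + 1·2 + 1·1 = 78.

78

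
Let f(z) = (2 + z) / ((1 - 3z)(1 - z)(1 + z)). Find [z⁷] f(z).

5740

The denominator gives the recurrence a_n = 3a_(n−1) + a_(n−2) − 3a_(n−3) for n ≥ 3; the numerator fixes a_0 = 2, a_1 = 7, a_2 = 23.
Iterating: 2, 7, 23, 70, 212, 637, 1913, 5740, so a_7 = 5740.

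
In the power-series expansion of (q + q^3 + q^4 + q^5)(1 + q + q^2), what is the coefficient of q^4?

2

(q + q^3 + q^4 + q^5) has coefficients 0,1,0,1,1 for degrees 0…4.
(1 + q + q^2) has coefficients 1,1,1,0,0 for degrees 0…4.
[q^4] = 1·0 + 1·1 + 1·1 = 2.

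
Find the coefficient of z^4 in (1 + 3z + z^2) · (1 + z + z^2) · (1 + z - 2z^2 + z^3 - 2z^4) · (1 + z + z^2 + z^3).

11

(1 + 3z + z^2) has coefficients 1,3,1 for degrees 0…2.
(1 + z + z^2) has coefficients 1,1,1,0,0 for degrees 0…4.
Multiplying by (1 + z - 2z^2 + z^3 - 2z^4) gives running coefficients 1,2,0,0,-3 for degrees 0…4.
Finally multiplying by (1 + z + z^2 + z^3), the product of all factors after the first has coefficients 1,3,3,3,-1 for degrees 0…4.
[z^4] = 1·(-1) + 3·3 + 1·3 = 11.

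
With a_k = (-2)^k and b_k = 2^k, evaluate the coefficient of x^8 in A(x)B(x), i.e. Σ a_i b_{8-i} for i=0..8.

256

This is [x^8] in the product of the two ordinary generating functions.
Σ = 1·256 − 2·128 + 4·64 − 8·32 + 16·16 − 32·8 + 64·4 − 128·2 + 256·1 = 256.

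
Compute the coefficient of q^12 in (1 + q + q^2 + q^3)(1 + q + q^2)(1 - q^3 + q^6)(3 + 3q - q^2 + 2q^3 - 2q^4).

(1 + q + q^2 + q^3) has coefficients 1,1,1,1 for degrees 0…3.
(1 + q + q^2) has coefficients 1,1,1,0,0,0,0,0,0,0,0,0,0 for degrees 0…12.
Multiplying by (1 - q^3 + q^6) gives running coefficients 1,1,1,-1,-1,-1,1,1,1,0,0,0,0 for degrees 0…12.
Finally multiplying by (3 + 3q - q^2 + 2q^3 - 2q^4), the product of all factors after the first has coefficients 3,6,5,1,-7,-5,-3,7,5,6,-1,0,-2 for degrees 0…12.
[q^12] = 1·(-2) + 1·0 + 1·(-1) + 1·6 = 3.

3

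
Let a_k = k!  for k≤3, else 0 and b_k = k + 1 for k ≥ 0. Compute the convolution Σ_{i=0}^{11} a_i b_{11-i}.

The convolution is the x^11 coefficient of A(x)B(x).
Σ = 1·12 + 1·11 + 2·10 + 6·9 + 0·8 + 0·7 + 0·6 + 0·5 + 0·4 + 0·3 + 0·2 + 0·1 = 97.

97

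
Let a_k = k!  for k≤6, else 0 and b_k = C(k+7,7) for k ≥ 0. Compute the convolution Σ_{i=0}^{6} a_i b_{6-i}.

This is [x^6] in the product of the two ordinary generating functions.
Σ = 1·1716 + 1·792 + 2·330 + 6·120 + 24·36 + 120·8 + 720·1 = 6432.

6432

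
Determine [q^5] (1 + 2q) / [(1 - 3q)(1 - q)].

Partial fractions give a closed form: a_n = (5/2)·3^n + (-3/2)·1^n.
At n = 5: a_5 = 606.

606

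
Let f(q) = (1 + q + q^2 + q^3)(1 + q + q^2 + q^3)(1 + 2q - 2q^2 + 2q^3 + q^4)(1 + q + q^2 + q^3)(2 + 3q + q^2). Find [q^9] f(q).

(1 + q + q^2 + q^3) has coefficients 1,1,1,1 for degrees 0…3.
(1 + q + q^2 + q^3) has coefficients 1,1,1,1,0,0,0,0,0,0 for degrees 0…9.
Multiplying by (1 + 2q - 2q^2 + 2q^3 + q^4) gives running coefficients 1,3,1,3,3,1,3,1,0,0 for degrees 0…9.
Multiplying by (1 + q + q^2 + q^3) gives running coefficients 1,4,5,8,10,8,10,8,5,4 for degrees 0…9.
Finally multiplying by (2 + 3q + q^2), the product of all factors after the first has coefficients 2,11,23,35,49,54,54,54,44,31 for degrees 0…9.
[q^9] = 1·31 + 1·44 + 1·54 + 1·54 = 183.

183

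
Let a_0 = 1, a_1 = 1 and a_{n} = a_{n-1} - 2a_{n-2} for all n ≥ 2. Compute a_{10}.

23

The ordinary generating function has denominator 1 - t + 2t^2.
Iterating the recurrence: a_0,…,a_{10} = 1, 1, -1, -3, -1, 5, 7, -3, -17, -11, 23.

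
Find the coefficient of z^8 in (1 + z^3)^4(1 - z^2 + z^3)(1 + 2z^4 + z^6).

(1 + z^3)^4 has coefficients 1,0,0,4,0,0,6,0,0 for degrees 0…8.
(1 - z^2 + z^3) has coefficients 1,0,-1,1,0,0,0,0,0 for degrees 0…8.
Finally multiplying by (1 + 2z^4 + z^6), the product of all factors after the first has coefficients 1,0,-1,1,2,0,-1,2,-1 for degrees 0…8.
[z^8] = 1·(-1) + 4·0 + 6·(-1) = -7.

-7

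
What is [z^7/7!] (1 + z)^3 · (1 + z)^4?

5040

The EGF product rule gives c_7 = Σ_{k_1+k_2=7} C(7; k_1,k_2) · ∏ g_i(k_i), where (1+z)^3 gives the falling factorial (3)_k; (1+z)^4 gives the falling factorial (4)_k.
g_1(k) for k = 0…7: 1, 3, 6, 6, 0, 0, 0, 0.
g_2(k) for k = 0…7: 1, 4, 12, 24, 24, 0, 0, 0.
c_7 = Σ_k C(7,k)·g_1(k)·g_2(7−k) = 35·6·24 = 5040.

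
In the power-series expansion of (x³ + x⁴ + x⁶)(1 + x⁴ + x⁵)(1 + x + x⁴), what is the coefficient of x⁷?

3

(x³ + x⁴ + x⁶) has coefficients 0,0,0,1,1,0,1 for degrees 0…6.
(1 + x⁴ + x⁵) has coefficients 1,0,0,0,1,1,0,0 for degrees 0…7.
Finally multiplying by (1 + x + x⁴), the product of all factors after the first has coefficients 1,1,0,0,2,2,1,0 for degrees 0…7.
[x⁷] = 1·2 + 1·0 + 1·1 = 3.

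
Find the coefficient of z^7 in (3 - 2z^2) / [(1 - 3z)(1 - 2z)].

The denominator gives the recurrence a_n = 5a_(n−1) − 6a_(n−2) for n ≥ 3; the numerator fixes a_0 = 3, a_1 = 15, a_2 = 55.
Iterating: 3, 15, 55, 185, 595, 1865, 5755, 17585, so a_7 = 17585.

17585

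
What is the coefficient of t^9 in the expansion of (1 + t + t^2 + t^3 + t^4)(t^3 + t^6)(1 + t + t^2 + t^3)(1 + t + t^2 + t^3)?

(1 + t + t^2 + t^3 + t^4) has coefficients 1,1,1,1,1 for degrees 0…4.
(t^3 + t^6) has coefficients 0,0,0,1,0,0,1,0,0,0 for degrees 0…9.
Multiplying by (1 + t + t^2 + t^3) gives running coefficients 0,0,0,1,1,1,2,1,1,1 for degrees 0…9.
Finally multiplying by (1 + t + t^2 + t^3), the product of all factors after the first has coefficients 0,0,0,1,2,3,5,5,5,5 for degrees 0…9.
[t^9] = 1·5 + 1·5 + 1·5 + 1·5 + 1·3 = 23.

23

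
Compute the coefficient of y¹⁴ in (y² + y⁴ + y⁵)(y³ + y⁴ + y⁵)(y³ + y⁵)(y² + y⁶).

(y² + y⁴ + y⁵) has coefficients 0,0,1,0,1,1 for degrees 0…5.
(y³ + y⁴ + y⁵) has coefficients 0,0,0,1,1,1,0,0,0,0,0,0,0,0,0 for degrees 0…14.
Multiplying by (y³ + y⁵) gives running coefficients 0,0,0,0,0,0,1,1,2,1,1,0,0,0,0 for degrees 0…14.
Finally multiplying by (y² + y⁶), the product of all factors after the first has coefficients 0,0,0,0,0,0,0,0,1,1,2,1,2,1,2 for degrees 0…14.
[y¹⁴] = 1·2 + 1·2 + 1·1 = 5.

5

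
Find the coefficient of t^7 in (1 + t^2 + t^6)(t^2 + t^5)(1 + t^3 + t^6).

2

(1 + t^2 + t^6) has coefficients 1,0,1,0,0,0,1 for degrees 0…6.
(t^2 + t^5) has coefficients 0,0,1,0,0,1,0,0 for degrees 0…7.
Finally multiplying by (1 + t^3 + t^6), the product of all factors after the first has coefficients 0,0,1,0,0,2,0,0 for degrees 0…7.
[t^7] = 1·0 + 1·2 + 1·0 = 2.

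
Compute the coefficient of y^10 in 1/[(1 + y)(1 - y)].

1

The denominator gives the recurrence a_n = a_(n−2) for n ≥ 2; the numerator fixes a_0 = 1, a_1 = 0.
Iterating: 1, 0, 1, 0, 1, 0, 1, 0, 1, 0, 1, so a_10 = 1.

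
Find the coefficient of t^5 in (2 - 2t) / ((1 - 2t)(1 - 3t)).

908

The denominator gives the recurrence a_n = 5a_(n−1) − 6a_(n−2) for n ≥ 2; the numerator fixes a_0 = 2, a_1 = 8.
Iterating: 2, 8, 28, 92, 292, 908, so a_5 = 908.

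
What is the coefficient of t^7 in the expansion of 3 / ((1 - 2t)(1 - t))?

Partial fractions give a closed form: a_n = (6)·2^n + (-3)·1^n.
At n = 7: a_7 = 765.

765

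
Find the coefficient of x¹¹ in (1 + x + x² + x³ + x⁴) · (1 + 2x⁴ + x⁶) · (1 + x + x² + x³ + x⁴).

8

(1 + x + x² + x³ + x⁴) has coefficients 1,1,1,1,1 for degrees 0…4.
(1 + 2x⁴ + x⁶) has coefficients 1,0,0,0,2,0,1,0,0,0,0,0 for degrees 0…11.
Finally multiplying by (1 + x + x² + x³ + x⁴), the product of all factors after the first has coefficients 1,1,1,1,3,2,3,3,3,1,1,0 for degrees 0…11.
[x¹¹] = 1·0 + 1·1 + 1·1 + 1·3 + 1·3 = 8.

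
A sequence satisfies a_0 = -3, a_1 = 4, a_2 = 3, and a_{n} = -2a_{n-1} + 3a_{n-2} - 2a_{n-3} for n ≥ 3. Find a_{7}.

The ordinary generating function has denominator 1 + 2z - 3z^2 + 2z^3.
Iterating the recurrence: a_0,…,a_{7} = -3, 4, 3, 12, -23, 76, -245, 764.

764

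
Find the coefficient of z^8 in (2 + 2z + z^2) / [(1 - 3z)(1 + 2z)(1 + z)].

Partial fractions give a closed form: a_n = (5/4)·3^n + (1)·(-2)^n + (-1/4)·(-1)^n.
At n = 8: a_8 = 8457.

8457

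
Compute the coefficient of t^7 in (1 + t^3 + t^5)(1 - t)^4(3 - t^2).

14

(1 + t^3 + t^5) has coefficients 1,0,0,1,0,1 for degrees 0…5.
(1 - t)^4 has coefficients 1,-4,6,-4,1,0,0,0 for degrees 0…7.
Finally multiplying by (3 - t^2), the product of all factors after the first has coefficients 3,-12,17,-8,-3,4,-1,0 for degrees 0…7.
[t^7] = 1·0 + 1·(-3) + 1·17 = 14.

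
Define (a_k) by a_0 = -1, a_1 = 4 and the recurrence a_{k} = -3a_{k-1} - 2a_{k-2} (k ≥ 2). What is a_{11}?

6142

The ordinary generating function has denominator 1 + 3z + 2z^2.
Iterating the recurrence: a_0,…,a_{11} = -1, 4, -10, 22, -46, 94, -190, 382, -766, 1534, -3070, 6142.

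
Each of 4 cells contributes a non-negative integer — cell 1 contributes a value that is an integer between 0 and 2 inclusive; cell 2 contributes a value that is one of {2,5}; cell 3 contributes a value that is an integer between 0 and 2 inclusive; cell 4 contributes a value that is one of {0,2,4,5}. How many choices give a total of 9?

The generating function for the choices is (1 + q + q^2)·(q^2 + q^5)·(1 + q + q^2)·(1 + q^2 + q^4 + q^5); the count is [q^9].
(1 + q + q^2) has coefficients 1,1,1 for degrees 0…2.
(q^2 + q^5) has coefficients 0,0,1,0,0,1,0,0,0,0 for degrees 0…9.
Multiplying by (1 + q + q^2) gives running coefficients 0,0,1,1,1,1,1,1,0,0 for degrees 0…9.
Finally multiplying by (1 + q^2 + q^4 + q^5), the product of all factors after the first has coefficients 0,0,1,1,2,2,3,4,3,3 for degrees 0…9.
[q^9] = 1·3 + 1·3 + 1·4 = 10.

10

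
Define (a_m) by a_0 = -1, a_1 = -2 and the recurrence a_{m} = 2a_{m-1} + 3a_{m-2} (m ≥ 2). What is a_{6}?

-547

The ordinary generating function has denominator 1 - 2z - 3z^2.
Iterating the recurrence: a_0,…,a_{6} = -1, -2, -7, -20, -61, -182, -547.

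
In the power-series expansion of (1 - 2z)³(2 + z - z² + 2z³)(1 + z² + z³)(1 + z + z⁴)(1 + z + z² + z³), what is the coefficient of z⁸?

(1 - 2z)³ has coefficients 1,-6,12,-8 for degrees 0…3.
(2 + z - z² + 2z³) has coefficients 2,1,-1,2,0,0,0,0,0 for degrees 0…8.
Multiplying by (1 + z² + z³) gives running coefficients 2,1,1,5,0,1,2,0,0 for degrees 0…8.
Multiplying by (1 + z + z⁴) gives running coefficients 2,3,2,6,7,2,4,7,0 for degrees 0…8.
Finally multiplying by (1 + z + z² + z³), the product of all factors after the first has coefficients 2,5,7,13,18,17,19,20,13 for degrees 0…8.
[z⁸] = 1·13 − 6·20 + 12·19 − 8·17 = -15.

-15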